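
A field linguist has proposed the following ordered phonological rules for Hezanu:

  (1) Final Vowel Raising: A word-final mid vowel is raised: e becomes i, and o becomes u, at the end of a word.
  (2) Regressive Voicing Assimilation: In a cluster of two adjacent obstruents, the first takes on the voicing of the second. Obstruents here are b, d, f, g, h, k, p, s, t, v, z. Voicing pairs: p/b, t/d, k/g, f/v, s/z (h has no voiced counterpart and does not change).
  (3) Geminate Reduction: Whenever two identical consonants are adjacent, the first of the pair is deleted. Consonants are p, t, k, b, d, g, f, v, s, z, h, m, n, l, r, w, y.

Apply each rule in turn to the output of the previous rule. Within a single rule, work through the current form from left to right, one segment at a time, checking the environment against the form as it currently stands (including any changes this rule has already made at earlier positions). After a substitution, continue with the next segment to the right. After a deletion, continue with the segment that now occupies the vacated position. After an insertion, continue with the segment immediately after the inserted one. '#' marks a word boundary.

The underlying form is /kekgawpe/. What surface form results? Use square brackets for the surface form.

[kegawpi]

(1) Final Vowel Raising: [kekgawpe] → [kekgawpi]
(2) Regressive Voicing Assimilation: [kekgawpi] → [keggawpi]
(3) Geminate Reduction: [keggawpi] → [kegawpi]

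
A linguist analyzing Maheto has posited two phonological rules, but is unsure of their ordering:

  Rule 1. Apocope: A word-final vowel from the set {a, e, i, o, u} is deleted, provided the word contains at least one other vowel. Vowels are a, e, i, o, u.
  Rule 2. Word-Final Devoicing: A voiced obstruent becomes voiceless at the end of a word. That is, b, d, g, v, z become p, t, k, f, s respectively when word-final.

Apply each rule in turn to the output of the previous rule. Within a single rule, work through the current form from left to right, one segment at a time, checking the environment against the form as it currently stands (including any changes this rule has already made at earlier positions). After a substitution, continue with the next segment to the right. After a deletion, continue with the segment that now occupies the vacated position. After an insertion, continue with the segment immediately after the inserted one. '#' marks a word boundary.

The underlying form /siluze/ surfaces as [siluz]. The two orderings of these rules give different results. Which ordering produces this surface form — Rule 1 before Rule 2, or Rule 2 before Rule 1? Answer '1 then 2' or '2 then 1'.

2 then 1

Order 1 then 2:
  1 Apocope: [siluze] → [siluz]
  2 Word-Final Devoicing: [siluz] → [silus]
  result: [silus]
Order 2 then 1:
  2 Word-Final Devoicing: no change — [siluze]
  1 Apocope: [siluze] → [siluz]
  result: [siluz]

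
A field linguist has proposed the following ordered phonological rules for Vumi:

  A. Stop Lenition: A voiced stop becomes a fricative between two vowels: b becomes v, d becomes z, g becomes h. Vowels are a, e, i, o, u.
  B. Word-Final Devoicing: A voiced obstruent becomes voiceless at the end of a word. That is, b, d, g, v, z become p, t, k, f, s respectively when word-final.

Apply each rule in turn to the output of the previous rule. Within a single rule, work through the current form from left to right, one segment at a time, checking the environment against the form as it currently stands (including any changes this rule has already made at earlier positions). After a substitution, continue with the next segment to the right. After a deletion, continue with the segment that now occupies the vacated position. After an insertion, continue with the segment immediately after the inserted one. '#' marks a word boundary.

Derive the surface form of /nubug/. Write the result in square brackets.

[nuvuk]

A Stop Lenition: [nubug] → [nuvug]
B Word-Final Devoicing: [nuvug] → [nuvuk]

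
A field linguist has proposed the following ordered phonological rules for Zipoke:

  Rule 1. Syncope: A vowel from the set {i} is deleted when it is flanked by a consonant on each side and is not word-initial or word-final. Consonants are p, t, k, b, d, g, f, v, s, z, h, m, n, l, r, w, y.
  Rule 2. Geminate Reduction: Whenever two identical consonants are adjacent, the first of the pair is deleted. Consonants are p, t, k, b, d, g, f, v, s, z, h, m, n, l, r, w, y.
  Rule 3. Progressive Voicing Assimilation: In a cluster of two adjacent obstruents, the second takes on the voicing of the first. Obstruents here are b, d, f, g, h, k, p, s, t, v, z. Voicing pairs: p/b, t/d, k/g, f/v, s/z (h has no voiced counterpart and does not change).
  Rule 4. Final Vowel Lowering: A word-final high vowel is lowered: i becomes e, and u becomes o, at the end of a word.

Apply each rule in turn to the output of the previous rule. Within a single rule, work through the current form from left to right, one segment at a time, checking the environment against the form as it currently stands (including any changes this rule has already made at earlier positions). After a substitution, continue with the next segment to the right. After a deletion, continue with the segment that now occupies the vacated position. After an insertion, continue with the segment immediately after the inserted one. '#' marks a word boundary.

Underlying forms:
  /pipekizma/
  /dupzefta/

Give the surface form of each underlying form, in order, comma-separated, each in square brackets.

[peksma], [dupsefta]

/pipekizma/:
  Rule 1 Syncope: [pipekizma] → [ppekzma]
  Rule 2 Geminate Reduction: [ppekzma] → [pekzma]
  Rule 3 Progressive Voicing Assimilation: [pekzma] → [peksma]
  Rule 4 Final Vowel Lowering: no change — [peksma]
/dupzefta/:
  Rule 1 Syncope: no change — [dupzefta]
  Rule 2 Geminate Reduction: no change — [dupzefta]
  Rule 3 Progressive Voicing Assimilation: [dupzefta] → [dupsefta]
  Rule 4 Final Vowel Lowering: no change — [dupsefta]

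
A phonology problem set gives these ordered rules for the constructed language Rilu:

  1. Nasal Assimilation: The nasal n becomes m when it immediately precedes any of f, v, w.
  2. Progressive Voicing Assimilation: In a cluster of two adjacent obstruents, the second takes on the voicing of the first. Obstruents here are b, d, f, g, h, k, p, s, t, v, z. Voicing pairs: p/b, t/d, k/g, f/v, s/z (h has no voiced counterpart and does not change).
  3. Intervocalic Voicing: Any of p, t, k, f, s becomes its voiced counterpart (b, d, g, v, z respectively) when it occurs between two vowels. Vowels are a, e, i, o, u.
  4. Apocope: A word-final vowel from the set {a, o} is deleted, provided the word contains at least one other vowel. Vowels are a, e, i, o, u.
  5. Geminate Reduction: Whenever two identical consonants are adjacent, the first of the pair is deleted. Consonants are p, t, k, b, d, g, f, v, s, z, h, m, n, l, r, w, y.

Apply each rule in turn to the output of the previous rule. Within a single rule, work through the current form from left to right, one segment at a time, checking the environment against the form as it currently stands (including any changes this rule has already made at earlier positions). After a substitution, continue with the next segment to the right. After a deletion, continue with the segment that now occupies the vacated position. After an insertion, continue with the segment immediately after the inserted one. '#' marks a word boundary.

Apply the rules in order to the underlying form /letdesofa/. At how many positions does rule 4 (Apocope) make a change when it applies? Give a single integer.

1

1 Nasal Assimilation: no change — [letdesofa]
2 Progressive Voicing Assimilation: [letdesofa] → [lettesofa]
3 Intervocalic Voicing: [lettesofa] → [lettezova]
4 Apocope: [lettezova] → [lettezov]
5 Geminate Reduction: [lettezov] → [letezov]
Rule 4 changed 1 position(s).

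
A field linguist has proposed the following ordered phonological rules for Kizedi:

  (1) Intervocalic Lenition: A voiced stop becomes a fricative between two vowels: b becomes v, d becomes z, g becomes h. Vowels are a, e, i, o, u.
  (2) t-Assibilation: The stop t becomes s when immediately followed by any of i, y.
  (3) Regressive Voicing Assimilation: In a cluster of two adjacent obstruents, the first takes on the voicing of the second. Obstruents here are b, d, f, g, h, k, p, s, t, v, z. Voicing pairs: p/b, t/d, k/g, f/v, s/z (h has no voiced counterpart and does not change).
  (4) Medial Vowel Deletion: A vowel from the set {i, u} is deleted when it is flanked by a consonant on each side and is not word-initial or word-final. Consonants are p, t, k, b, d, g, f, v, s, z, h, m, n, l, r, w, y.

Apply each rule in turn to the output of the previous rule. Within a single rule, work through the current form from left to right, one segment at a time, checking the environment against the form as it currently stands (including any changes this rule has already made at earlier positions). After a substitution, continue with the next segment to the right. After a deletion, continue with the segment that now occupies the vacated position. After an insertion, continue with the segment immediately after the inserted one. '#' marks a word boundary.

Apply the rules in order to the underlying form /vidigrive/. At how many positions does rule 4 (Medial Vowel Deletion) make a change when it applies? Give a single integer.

3

(1) Intervocalic Lenition: [vidigrive] → [vizigrive]
(2) t-Assibilation: no change — [vizigrive]
(3) Regressive Voicing Assimilation: no change — [vizigrive]
(4) Medial Vowel Deletion: [vizigrive] → [vzgrve]
Rule 4 changed 3 position(s).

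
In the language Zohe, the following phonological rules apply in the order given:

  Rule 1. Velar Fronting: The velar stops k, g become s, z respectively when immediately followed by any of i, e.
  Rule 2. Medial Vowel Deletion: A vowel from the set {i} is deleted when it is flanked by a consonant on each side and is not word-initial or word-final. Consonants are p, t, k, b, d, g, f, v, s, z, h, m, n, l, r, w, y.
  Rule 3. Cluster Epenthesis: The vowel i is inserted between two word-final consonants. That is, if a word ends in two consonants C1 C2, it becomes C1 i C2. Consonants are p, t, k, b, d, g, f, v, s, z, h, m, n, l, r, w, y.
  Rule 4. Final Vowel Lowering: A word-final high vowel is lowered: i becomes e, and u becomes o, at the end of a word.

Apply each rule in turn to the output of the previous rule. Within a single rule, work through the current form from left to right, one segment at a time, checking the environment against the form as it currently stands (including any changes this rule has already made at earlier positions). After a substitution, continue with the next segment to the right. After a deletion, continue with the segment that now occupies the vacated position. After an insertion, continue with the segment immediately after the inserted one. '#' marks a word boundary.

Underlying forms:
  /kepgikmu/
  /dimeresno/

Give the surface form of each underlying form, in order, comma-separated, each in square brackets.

[sepzkmo], [dmeresno]

/kepgikmu/:
  Rule 1 Velar Fronting: [kepgikmu] → [sepzikmu]
  Rule 2 Medial Vowel Deletion: [sepzikmu] → [sepzkmu]
  Rule 3 Cluster Epenthesis: no change — [sepzkmu]
  Rule 4 Final Vowel Lowering: [sepzkmu] → [sepzkmo]
/dimeresno/:
  Rule 1 Velar Fronting: no change — [dimeresno]
  Rule 2 Medial Vowel Deletion: [dimeresno] → [dmeresno]
  Rule 3 Cluster Epenthesis: no change — [dmeresno]
  Rule 4 Final Vowel Lowering: no change — [dmeresno]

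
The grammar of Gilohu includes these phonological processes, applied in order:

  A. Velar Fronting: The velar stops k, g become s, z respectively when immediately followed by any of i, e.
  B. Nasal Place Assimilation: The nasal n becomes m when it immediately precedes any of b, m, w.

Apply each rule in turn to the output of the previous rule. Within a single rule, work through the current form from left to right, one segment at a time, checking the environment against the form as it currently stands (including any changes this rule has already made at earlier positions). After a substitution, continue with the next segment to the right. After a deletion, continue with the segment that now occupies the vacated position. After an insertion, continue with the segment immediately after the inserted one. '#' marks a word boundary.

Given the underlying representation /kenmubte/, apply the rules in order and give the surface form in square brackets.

[semmubte]

A Velar Fronting: [kenmubte] → [senmubte]
B Nasal Place Assimilation: [senmubte] → [semmubte]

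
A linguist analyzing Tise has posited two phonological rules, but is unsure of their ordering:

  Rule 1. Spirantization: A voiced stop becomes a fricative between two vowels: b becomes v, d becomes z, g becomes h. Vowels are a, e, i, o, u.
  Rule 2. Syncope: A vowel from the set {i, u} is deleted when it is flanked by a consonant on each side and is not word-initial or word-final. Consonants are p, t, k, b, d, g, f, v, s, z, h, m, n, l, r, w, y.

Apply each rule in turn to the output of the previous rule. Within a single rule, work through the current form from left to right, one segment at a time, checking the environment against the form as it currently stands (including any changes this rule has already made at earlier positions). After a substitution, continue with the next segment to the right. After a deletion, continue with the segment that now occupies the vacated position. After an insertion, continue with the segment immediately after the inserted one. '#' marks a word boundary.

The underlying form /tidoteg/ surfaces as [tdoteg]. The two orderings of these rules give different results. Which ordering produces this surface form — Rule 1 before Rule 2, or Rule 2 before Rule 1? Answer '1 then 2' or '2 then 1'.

Order 1 then 2:
  1 Spirantization: [tidoteg] → [tizoteg]
  2 Syncope: [tizoteg] → [tzoteg]
  result: [tzoteg]
Order 2 then 1:
  2 Syncope: [tidoteg] → [tdoteg]
  1 Spirantization: no change — [tdoteg]
  result: [tdoteg]

2 then 1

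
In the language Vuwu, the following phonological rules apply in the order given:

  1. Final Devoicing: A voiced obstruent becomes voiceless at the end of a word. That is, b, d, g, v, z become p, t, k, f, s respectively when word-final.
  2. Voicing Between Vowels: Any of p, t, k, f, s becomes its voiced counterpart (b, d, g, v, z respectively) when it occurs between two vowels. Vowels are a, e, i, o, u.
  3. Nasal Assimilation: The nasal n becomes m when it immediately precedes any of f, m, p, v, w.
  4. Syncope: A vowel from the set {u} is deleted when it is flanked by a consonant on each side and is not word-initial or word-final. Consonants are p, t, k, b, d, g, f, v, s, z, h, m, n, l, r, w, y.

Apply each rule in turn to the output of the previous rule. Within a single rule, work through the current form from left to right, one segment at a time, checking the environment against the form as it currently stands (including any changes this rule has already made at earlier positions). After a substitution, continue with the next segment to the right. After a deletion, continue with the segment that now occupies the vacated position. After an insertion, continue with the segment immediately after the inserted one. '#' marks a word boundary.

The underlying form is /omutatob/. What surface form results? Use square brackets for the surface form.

[omdadop]

1 Final Devoicing: [omutatob] → [omutatop]
2 Voicing Between Vowels: [omutatop] → [omudadop]
3 Nasal Assimilation: no change — [omudadop]
4 Syncope: [omudadop] → [omdadop]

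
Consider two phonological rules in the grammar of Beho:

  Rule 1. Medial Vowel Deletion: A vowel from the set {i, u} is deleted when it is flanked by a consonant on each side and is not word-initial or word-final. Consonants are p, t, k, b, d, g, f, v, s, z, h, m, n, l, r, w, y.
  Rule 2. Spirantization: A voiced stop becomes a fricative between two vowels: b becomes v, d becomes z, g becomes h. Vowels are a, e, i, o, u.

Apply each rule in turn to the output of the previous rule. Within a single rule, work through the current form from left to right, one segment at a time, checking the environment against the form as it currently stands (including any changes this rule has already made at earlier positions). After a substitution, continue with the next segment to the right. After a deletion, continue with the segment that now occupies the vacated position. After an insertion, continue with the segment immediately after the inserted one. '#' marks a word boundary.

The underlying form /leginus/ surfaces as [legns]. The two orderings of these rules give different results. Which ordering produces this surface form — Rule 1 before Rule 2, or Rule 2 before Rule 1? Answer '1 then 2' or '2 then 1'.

1 then 2

Order 1 then 2:
  1 Medial Vowel Deletion: [leginus] → [legns]
  2 Spirantization: no change — [legns]
  result: [legns]
Order 2 then 1:
  2 Spirantization: [leginus] → [lehinus]
  1 Medial Vowel Deletion: [lehinus] → [lehns]
  result: [lehns]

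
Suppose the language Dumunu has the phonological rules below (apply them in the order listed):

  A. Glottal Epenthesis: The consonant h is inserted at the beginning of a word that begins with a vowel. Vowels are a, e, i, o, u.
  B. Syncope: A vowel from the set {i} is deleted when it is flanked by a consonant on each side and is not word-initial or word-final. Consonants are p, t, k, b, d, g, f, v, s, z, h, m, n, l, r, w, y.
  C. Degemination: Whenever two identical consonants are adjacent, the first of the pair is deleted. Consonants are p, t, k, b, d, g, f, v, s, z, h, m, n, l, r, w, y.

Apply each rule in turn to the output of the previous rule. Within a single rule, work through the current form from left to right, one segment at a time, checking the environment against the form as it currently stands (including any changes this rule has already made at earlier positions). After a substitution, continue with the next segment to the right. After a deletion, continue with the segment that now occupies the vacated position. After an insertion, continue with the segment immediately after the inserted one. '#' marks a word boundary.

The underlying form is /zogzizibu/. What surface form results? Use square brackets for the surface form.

A Glottal Epenthesis: no change — [zogzizibu]
B Syncope: [zogzizibu] → [zogzzbu]
C Degemination: [zogzzbu] → [zogzbu]

[zogzbu]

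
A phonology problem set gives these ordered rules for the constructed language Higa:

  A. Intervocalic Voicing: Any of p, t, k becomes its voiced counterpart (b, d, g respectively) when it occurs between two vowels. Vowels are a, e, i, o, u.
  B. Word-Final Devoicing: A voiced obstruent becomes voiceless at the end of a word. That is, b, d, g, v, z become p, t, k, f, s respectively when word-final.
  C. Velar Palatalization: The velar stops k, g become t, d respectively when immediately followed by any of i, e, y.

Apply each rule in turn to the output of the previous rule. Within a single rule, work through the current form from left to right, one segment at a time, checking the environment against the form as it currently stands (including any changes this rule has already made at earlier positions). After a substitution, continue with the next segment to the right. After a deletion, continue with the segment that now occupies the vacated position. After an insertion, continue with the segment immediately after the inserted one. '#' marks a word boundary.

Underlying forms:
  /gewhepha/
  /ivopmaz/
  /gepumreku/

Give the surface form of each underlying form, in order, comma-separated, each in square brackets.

[dewhepha], [ivopmas], [debumregu]

/gewhepha/:
  A Intervocalic Voicing: no change — [gewhepha]
  B Word-Final Devoicing: no change — [gewhepha]
  C Velar Palatalization: [gewhepha] → [dewhepha]
/ivopmaz/:
  A Intervocalic Voicing: no change — [ivopmaz]
  B Word-Final Devoicing: [ivopmaz] → [ivopmas]
  C Velar Palatalization: no change — [ivopmas]
/gepumreku/:
  A Intervocalic Voicing: [gepumreku] → [gebumregu]
  B Word-Final Devoicing: no change — [gebumregu]
  C Velar Palatalization: [gebumregu] → [debumregu]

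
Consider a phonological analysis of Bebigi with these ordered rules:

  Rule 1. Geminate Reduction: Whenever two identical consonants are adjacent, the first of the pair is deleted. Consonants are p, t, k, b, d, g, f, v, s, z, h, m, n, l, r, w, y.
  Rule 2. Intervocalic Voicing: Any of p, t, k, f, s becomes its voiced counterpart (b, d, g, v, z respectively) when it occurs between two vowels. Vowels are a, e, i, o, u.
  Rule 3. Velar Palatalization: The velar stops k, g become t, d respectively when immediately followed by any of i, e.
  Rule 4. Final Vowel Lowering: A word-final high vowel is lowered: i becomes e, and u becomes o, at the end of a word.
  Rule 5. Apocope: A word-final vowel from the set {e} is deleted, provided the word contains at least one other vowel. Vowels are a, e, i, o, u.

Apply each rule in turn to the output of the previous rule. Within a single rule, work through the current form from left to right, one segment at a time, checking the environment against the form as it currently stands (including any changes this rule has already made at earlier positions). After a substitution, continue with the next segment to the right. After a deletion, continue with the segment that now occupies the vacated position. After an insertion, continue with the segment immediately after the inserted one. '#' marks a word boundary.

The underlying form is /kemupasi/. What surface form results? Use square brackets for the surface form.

Rule 1 Geminate Reduction: no change — [kemupasi]
Rule 2 Intervocalic Voicing: [kemupasi] → [kemubazi]
Rule 3 Velar Palatalization: [kemubazi] → [temubazi]
Rule 4 Final Vowel Lowering: [temubazi] → [temubaze]
Rule 5 Apocope: [temubaze] → [temubaz]

[temubaz]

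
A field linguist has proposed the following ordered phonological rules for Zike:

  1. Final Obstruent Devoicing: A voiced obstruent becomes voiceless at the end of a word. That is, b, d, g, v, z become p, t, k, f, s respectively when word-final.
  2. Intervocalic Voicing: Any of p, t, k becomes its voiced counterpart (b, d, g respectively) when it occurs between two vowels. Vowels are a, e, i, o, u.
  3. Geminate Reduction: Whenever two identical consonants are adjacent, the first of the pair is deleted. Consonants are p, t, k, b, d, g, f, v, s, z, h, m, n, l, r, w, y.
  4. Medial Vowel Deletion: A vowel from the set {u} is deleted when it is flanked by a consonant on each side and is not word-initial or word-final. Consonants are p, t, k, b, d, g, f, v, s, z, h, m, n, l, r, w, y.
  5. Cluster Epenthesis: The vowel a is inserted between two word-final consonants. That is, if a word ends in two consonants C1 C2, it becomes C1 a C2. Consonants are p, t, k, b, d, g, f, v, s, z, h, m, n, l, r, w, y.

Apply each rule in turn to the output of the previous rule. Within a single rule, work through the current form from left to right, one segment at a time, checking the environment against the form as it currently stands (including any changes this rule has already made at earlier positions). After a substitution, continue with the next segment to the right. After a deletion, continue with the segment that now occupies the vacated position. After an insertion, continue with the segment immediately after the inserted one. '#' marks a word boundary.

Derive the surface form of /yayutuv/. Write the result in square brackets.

[yaydaf]

1 Final Obstruent Devoicing: [yayutuv] → [yayutuf]
2 Intervocalic Voicing: [yayutuf] → [yayuduf]
3 Geminate Reduction: no change — [yayuduf]
4 Medial Vowel Deletion: [yayuduf] → [yaydf]
5 Cluster Epenthesis: [yaydf] → [yaydaf]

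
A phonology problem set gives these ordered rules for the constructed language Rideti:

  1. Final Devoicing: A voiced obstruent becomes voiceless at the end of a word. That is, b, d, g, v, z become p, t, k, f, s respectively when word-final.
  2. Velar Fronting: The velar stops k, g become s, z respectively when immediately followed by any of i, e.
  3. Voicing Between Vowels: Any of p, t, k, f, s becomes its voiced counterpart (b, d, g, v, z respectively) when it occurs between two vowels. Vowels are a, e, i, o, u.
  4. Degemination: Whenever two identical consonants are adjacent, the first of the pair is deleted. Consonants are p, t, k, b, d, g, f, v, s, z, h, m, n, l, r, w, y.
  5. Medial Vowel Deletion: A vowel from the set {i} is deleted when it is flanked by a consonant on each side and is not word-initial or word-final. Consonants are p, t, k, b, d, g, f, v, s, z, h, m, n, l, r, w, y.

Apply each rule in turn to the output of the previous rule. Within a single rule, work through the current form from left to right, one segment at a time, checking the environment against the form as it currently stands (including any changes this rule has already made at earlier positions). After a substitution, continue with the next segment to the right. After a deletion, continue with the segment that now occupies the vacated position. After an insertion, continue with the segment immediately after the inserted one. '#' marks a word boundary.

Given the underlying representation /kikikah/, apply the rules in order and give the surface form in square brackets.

[szgah]

1 Final Devoicing: no change — [kikikah]
2 Velar Fronting: [kikikah] → [sisikah]
3 Voicing Between Vowels: [sisikah] → [sizigah]
4 Degemination: no change — [sizigah]
5 Medial Vowel Deletion: [sizigah] → [szgah]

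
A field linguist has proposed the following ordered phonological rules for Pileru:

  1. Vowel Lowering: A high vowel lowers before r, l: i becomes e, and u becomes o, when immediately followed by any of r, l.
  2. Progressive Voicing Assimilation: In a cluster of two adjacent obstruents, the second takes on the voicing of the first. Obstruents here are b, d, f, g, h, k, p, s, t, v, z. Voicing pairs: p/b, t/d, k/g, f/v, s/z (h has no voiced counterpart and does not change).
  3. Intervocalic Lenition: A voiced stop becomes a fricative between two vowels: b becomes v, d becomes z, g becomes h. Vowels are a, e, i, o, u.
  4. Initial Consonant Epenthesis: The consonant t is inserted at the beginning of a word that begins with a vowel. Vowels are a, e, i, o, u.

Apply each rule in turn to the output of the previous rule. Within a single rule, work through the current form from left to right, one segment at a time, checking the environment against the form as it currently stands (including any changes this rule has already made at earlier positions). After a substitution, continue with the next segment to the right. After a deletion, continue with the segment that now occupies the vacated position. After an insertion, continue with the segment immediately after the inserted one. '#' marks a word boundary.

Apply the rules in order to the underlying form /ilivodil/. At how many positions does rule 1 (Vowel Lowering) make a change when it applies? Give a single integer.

1 Vowel Lowering: [ilivodil] → [elivodel]
2 Progressive Voicing Assimilation: no change — [elivodel]
3 Intervocalic Lenition: [elivodel] → [elivozel]
4 Initial Consonant Epenthesis: [elivozel] → [telivozel]
Rule 1 changed 2 position(s).

2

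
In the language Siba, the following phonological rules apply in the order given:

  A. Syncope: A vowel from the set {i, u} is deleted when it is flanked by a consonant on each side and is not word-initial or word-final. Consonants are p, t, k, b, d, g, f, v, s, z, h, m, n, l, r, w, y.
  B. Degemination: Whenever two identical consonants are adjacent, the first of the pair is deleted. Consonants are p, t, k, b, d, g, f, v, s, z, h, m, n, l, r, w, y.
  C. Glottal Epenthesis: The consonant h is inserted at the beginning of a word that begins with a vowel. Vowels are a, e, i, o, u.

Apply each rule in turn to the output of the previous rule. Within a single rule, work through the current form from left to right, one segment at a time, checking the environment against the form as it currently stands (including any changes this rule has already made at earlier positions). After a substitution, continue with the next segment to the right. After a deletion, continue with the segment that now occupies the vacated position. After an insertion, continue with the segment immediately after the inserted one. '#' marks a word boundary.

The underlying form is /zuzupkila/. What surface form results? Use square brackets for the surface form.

A Syncope: [zuzupkila] → [zzpkla]
B Degemination: [zzpkla] → [zpkla]
C Glottal Epenthesis: no change — [zpkla]

[zpkla]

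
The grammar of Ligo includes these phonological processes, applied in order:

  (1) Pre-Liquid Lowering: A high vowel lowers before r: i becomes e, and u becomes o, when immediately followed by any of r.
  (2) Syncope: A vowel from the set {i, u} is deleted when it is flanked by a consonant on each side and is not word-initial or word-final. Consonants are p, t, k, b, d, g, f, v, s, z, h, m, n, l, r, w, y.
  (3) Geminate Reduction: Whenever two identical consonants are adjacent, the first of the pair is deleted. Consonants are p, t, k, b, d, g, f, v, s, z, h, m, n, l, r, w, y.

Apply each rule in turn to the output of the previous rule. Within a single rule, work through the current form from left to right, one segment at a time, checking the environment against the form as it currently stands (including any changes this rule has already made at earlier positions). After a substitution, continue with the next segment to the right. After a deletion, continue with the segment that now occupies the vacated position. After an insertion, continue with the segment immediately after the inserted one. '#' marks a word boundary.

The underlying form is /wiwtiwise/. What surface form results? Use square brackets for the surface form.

(1) Pre-Liquid Lowering: no change — [wiwtiwise]
(2) Syncope: [wiwtiwise] → [wwtwse]
(3) Geminate Reduction: [wwtwse] → [wtwse]

[wtwse]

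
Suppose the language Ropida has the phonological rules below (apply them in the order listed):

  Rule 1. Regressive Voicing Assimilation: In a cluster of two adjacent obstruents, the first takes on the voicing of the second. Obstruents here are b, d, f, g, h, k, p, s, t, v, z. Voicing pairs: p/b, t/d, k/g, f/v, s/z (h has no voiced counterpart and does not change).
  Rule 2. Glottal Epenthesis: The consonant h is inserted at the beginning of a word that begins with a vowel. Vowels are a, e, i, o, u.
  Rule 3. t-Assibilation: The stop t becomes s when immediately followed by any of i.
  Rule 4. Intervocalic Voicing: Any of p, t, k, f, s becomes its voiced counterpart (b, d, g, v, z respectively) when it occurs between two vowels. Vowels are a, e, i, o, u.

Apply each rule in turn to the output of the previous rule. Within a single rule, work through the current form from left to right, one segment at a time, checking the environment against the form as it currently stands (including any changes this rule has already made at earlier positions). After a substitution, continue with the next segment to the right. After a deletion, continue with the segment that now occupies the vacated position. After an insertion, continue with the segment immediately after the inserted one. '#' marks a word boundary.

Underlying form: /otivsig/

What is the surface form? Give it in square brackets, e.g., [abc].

Rule 1 Regressive Voicing Assimilation: [otivsig] → [otifsig]
Rule 2 Glottal Epenthesis: [otifsig] → [hotifsig]
Rule 3 t-Assibilation: [hotifsig] → [hosifsig]
Rule 4 Intervocalic Voicing: [hosifsig] → [hozifsig]

[hozifsig]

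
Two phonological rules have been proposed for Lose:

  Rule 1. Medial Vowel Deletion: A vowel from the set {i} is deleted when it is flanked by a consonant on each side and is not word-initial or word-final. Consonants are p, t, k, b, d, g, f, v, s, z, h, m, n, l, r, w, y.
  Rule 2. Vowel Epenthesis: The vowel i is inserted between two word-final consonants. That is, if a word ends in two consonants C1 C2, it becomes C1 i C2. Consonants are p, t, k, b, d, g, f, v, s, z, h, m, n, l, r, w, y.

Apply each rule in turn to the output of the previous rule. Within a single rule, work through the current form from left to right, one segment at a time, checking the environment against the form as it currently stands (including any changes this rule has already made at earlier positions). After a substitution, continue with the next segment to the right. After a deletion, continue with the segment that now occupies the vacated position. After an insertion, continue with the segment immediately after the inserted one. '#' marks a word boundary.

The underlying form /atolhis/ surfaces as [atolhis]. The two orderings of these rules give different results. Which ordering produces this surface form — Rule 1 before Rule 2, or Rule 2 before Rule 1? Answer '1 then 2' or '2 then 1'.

1 then 2

Order 1 then 2:
  1 Medial Vowel Deletion: [atolhis] → [atolhs]
  2 Vowel Epenthesis: [atolhs] → [atolhis]
  result: [atolhis]
Order 2 then 1:
  2 Vowel Epenthesis: no change — [atolhis]
  1 Medial Vowel Deletion: [atolhis] → [atolhs]
  result: [atolhs]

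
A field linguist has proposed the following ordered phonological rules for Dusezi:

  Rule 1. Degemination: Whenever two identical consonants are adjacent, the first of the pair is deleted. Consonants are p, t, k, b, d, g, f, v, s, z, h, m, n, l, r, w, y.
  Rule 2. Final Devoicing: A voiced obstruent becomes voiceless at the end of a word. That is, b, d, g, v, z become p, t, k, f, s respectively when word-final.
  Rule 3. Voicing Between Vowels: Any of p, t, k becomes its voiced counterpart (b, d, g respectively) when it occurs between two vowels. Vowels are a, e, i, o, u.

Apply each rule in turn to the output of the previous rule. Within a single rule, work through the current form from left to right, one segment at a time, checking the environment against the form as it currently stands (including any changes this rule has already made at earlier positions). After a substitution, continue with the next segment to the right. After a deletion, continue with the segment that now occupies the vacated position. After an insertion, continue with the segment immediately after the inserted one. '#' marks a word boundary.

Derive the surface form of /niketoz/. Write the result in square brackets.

[nigedos]

Rule 1 Degemination: no change — [niketoz]
Rule 2 Final Devoicing: [niketoz] → [niketos]
Rule 3 Voicing Between Vowels: [niketos] → [nigedos]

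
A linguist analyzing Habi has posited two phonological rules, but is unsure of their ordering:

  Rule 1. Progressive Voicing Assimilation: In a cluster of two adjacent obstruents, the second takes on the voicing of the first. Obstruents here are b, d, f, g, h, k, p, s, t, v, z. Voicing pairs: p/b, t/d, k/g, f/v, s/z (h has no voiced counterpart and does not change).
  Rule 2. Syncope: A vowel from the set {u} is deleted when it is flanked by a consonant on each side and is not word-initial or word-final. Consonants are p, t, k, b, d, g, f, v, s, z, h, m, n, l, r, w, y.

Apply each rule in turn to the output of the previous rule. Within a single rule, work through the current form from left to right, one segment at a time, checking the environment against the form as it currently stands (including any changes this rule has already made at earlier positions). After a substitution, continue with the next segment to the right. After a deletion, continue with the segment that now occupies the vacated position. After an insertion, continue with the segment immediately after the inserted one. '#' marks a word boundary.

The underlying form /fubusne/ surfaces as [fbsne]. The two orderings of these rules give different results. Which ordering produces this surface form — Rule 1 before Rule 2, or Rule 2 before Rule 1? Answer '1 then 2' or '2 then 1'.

1 then 2

Order 1 then 2:
  1 Progressive Voicing Assimilation: no change — [fubusne]
  2 Syncope: [fubusne] → [fbsne]
  result: [fbsne]
Order 2 then 1:
  2 Syncope: [fubusne] → [fbsne]
  1 Progressive Voicing Assimilation: [fbsne] → [fpsne]
  result: [fpsne]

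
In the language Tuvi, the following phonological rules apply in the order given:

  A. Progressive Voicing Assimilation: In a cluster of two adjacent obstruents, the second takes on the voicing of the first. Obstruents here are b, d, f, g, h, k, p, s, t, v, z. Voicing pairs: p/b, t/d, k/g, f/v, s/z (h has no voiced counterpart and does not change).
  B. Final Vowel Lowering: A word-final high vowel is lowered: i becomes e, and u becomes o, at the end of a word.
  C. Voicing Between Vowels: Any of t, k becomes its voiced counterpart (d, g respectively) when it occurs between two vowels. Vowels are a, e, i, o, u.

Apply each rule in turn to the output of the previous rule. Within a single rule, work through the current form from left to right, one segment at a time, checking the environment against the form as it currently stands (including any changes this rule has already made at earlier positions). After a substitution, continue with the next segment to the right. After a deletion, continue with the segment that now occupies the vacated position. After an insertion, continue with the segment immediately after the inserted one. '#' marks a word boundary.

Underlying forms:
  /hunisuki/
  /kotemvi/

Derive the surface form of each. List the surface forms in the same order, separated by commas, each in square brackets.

[hunisuge], [kodemve]

/hunisuki/:
  A Progressive Voicing Assimilation: no change — [hunisuki]
  B Final Vowel Lowering: [hunisuki] → [hunisuke]
  C Voicing Between Vowels: [hunisuke] → [hunisuge]
/kotemvi/:
  A Progressive Voicing Assimilation: no change — [kotemvi]
  B Final Vowel Lowering: [kotemvi] → [kotemve]
  C Voicing Between Vowels: [kotemve] → [kodemve]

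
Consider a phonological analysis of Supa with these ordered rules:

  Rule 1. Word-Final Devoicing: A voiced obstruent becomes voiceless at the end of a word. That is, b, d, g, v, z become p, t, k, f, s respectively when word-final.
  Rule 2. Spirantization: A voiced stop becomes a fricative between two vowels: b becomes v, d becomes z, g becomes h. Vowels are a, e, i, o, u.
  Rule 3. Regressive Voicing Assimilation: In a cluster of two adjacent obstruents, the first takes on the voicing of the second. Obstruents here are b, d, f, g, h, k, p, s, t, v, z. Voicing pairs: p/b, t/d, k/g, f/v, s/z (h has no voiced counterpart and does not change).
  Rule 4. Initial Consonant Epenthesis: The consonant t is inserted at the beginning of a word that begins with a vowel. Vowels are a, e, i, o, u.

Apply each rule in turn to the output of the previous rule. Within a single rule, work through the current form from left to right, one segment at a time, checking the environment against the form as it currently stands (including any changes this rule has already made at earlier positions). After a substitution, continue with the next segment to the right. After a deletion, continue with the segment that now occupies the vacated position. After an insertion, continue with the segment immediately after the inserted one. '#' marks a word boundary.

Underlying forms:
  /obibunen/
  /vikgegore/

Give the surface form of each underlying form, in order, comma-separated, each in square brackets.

/obibunen/:
  Rule 1 Word-Final Devoicing: no change — [obibunen]
  Rule 2 Spirantization: [obibunen] → [ovivunen]
  Rule 3 Regressive Voicing Assimilation: no change — [ovivunen]
  Rule 4 Initial Consonant Epenthesis: [ovivunen] → [tovivunen]
/vikgegore/:
  Rule 1 Word-Final Devoicing: no change — [vikgegore]
  Rule 2 Spirantization: [vikgegore] → [vikgehore]
  Rule 3 Regressive Voicing Assimilation: [vikgehore] → [viggehore]
  Rule 4 Initial Consonant Epenthesis: no change — [viggehore]

[tovivunen], [viggehore]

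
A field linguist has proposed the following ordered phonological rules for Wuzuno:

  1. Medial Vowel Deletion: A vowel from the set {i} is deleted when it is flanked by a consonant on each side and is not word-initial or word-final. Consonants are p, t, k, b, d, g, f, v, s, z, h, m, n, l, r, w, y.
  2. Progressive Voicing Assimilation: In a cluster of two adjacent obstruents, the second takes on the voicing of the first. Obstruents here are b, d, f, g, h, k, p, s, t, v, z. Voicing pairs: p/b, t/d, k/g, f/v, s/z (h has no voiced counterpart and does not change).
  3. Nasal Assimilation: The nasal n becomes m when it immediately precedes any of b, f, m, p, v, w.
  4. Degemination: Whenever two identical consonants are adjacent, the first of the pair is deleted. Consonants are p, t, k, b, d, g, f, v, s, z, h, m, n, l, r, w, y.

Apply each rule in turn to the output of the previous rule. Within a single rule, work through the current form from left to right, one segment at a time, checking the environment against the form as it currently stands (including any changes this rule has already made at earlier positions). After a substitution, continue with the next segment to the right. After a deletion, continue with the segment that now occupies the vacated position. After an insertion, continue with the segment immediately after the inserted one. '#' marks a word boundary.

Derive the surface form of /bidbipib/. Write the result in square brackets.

1 Medial Vowel Deletion: [bidbipib] → [bdbpb]
2 Progressive Voicing Assimilation: [bdbpb] → [bdbbb]
3 Nasal Assimilation: no change — [bdbbb]
4 Degemination: [bdbbb] → [bdb]

[bdb]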